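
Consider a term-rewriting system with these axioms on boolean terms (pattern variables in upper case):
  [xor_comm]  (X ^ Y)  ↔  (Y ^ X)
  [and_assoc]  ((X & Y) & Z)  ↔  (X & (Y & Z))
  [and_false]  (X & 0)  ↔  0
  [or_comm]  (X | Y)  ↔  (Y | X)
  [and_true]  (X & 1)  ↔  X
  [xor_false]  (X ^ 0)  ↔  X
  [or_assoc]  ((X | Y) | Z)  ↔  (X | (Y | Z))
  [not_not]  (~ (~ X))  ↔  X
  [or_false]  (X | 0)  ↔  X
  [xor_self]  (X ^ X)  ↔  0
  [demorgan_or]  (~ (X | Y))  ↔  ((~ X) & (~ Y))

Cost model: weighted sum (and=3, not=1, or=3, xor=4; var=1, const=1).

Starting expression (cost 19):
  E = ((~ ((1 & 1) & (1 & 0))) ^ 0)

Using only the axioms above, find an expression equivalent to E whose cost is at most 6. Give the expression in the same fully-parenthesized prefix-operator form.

(~ (1 & 0))   [cost 6]

1. [and_false →] (1 & 0)  →  0;  E = ((~ ((1 & 1) & 0)) ^ 0)
2. [xor_false →] ((~ ((1 & 1) & 0)) ^ 0)  →  (~ ((1 & 1) & 0))
3. [and_true →] (1 & 1)  →  1;  cost 6 ≤ 6, done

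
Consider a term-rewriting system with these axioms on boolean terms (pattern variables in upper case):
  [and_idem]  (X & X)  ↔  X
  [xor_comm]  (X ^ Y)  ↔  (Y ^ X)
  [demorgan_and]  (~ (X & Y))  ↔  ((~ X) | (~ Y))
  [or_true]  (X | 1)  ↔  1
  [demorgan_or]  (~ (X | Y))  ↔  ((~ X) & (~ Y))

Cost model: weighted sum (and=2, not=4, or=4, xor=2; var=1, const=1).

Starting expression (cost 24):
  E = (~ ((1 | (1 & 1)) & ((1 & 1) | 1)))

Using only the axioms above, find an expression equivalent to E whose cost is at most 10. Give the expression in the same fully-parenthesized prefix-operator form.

(1) (1 & 1)  =[and_idem →]=  1    ⊢ (~ ((1 | 1) & ((1 & 1) | 1)))
(2) (1 & 1)  =[and_idem →]=  1    ⊢ (~ ((1 | 1) & (1 | 1)))
(3) ((1 | 1) & (1 | 1))  =[and_idem →]=  (1 | 1)    ⊢ cost 10, within 10

(~ (1 | 1))   [cost 10]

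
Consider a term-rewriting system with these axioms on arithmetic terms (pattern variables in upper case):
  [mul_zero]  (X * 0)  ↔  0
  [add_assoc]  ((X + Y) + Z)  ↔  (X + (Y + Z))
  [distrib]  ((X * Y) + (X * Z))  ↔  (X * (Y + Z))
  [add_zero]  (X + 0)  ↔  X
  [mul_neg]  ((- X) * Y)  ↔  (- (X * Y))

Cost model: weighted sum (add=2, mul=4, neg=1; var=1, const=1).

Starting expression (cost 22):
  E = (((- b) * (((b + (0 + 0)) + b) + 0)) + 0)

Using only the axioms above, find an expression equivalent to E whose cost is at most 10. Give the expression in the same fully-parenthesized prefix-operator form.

((- b) * (b + b))   [cost 10]

1. [add_zero →] (((- b) * (((b + (0 + 0)) + b) + 0)) + 0)  →  ((- b) * (((b + (0 + 0)) + b) + 0))
2. [add_zero →] (0 + 0)  →  0;  E = ((- b) * (((b + 0) + b) + 0))
3. [add_zero →] (((b + 0) + b) + 0)  →  ((b + 0) + b);  E = ((- b) * ((b + 0) + b))
4. [add_zero →] (b + 0)  →  b;  cost 10 ≤ 10, done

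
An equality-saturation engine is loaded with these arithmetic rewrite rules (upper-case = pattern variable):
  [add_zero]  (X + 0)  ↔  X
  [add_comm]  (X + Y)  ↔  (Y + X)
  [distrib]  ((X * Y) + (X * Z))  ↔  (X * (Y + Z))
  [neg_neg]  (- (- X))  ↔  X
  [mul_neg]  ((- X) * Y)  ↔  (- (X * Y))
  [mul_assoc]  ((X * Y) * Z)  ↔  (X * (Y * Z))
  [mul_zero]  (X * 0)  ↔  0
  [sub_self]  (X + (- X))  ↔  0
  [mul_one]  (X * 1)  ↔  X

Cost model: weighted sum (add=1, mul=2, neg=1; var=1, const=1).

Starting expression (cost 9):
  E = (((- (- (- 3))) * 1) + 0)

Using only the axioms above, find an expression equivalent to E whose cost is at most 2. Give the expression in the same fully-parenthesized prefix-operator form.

(- 3)   [cost 2]

step 1: mul_one (→) rewrites ((- (- (- 3))) * 1) into (- (- (- 3))), now ((- (- (- 3))) + 0)
step 2: neg_neg (→) rewrites (- (- 3)) into 3, now ((- 3) + 0)
step 3: add_zero (→) rewrites ((- 3) + 0) into (- 3), reaching cost 2 (bound 2)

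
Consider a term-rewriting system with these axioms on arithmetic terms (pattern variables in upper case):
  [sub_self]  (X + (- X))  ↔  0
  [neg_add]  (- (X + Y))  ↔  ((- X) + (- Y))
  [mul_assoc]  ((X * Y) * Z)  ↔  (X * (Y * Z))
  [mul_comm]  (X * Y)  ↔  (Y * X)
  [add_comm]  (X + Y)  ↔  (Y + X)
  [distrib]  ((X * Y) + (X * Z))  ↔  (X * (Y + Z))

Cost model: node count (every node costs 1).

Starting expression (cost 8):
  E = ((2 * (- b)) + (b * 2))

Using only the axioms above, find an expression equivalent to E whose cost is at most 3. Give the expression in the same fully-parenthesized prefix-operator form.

(1) (2 * (- b))  =[mul_comm →]=  ((- b) * 2)    ⊢ (((- b) * 2) + (b * 2))
(2) (b * 2)  =[mul_comm →]=  (2 * b)    ⊢ (((- b) * 2) + (2 * b))
(3) ((- b) * 2)  =[mul_comm →]=  (2 * (- b))    ⊢ ((2 * (- b)) + (2 * b))
(4) ((2 * (- b)) + (2 * b))  =[add_comm →]=  ((2 * b) + (2 * (- b)))
(5) ((2 * b) + (2 * (- b)))  =[distrib →]=  (2 * (b + (- b)))
(6) (b + (- b))  =[sub_self →]=  0    ⊢ cost 3, within 3

(2 * 0)   [cost 3]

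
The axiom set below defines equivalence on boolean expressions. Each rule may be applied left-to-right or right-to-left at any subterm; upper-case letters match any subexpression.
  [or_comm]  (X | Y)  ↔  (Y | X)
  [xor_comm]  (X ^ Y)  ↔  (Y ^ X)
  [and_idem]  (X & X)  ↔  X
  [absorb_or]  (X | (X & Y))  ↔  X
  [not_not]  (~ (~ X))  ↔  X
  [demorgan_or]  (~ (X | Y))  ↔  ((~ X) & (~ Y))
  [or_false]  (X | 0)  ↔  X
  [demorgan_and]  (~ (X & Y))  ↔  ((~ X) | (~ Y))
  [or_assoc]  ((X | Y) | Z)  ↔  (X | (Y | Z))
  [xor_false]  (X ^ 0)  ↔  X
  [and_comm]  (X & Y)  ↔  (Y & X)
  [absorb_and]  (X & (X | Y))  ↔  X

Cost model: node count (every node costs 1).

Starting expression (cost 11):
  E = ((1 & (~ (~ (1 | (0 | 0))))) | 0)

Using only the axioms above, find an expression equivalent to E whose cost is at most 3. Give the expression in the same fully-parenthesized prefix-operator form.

step 1: or_false (→) rewrites (0 | 0) into 0, now ((1 & (~ (~ (1 | 0)))) | 0)
step 2: not_not (→) rewrites (~ (~ (1 | 0))) into (1 | 0), now ((1 & (1 | 0)) | 0)
step 3: absorb_and (→) rewrites (1 & (1 | 0)) into 1, reaching cost 3 (bound 3)

(1 | 0)   [cost 3]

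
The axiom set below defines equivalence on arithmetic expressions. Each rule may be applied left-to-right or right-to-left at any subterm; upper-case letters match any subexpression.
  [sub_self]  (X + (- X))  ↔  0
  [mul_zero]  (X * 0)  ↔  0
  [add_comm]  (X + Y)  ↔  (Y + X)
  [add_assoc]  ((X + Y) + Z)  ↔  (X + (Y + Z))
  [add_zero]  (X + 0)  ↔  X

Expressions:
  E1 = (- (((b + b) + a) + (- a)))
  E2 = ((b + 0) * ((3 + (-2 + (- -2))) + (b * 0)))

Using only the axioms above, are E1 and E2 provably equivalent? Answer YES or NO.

Every axiom is a valid identity, so a rewrite proof would force E1 and E2 to agree under every assignment.
At a=0, b=1: E1 = -2 but E2 = 3; they differ, so no derivation exists.

NO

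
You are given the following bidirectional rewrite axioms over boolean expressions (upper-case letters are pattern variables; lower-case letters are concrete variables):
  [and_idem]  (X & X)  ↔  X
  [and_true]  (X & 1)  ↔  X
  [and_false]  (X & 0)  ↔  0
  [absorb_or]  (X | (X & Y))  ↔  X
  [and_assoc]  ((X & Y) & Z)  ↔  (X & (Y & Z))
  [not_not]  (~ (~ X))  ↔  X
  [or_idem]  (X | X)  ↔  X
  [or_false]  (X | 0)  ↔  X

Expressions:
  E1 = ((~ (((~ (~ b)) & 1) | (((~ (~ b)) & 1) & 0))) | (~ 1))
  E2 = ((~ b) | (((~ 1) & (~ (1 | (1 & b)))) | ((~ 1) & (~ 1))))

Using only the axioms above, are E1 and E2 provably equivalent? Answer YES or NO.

YES

step 1: absorb_or (→) rewrites (((~ (~ b)) & 1) | (((~ (~ b)) & 1) & 0)) into ((~ (~ b)) & 1), now ((~ ((~ (~ b)) & 1)) | (~ 1))
step 2: not_not (→) rewrites (~ (~ b)) into b, now ((~ (b & 1)) | (~ 1))
step 3: and_true (→) rewrites (b & 1) into b, now ((~ b) | (~ 1))
step 4: and_idem (←) rewrites (~ 1) into ((~ 1) & (~ 1)), now ((~ b) | ((~ 1) & (~ 1)))
step 5: or_idem (←) rewrites ((~ 1) & (~ 1)) into (((~ 1) & (~ 1)) | ((~ 1) & (~ 1))), now ((~ b) | (((~ 1) & (~ 1)) | ((~ 1) & (~ 1))))
step 6: absorb_or (←) rewrites 1 into (1 | (1 & b)), which is E2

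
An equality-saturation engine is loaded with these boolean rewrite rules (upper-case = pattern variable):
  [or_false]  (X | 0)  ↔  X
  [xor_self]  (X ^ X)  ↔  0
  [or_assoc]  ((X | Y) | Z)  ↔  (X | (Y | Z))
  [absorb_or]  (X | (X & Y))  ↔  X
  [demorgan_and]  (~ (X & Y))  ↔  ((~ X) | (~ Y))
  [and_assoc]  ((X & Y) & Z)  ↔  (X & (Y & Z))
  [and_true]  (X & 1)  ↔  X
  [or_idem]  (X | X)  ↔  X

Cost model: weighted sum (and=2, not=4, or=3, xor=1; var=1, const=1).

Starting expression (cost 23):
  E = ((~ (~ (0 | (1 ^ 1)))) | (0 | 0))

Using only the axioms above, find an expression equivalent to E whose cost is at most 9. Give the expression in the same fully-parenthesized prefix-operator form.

(~ (~ 0))   [cost 9]

1. [xor_self →] (1 ^ 1)  →  0;  E = ((~ (~ (0 | 0))) | (0 | 0))
2. [or_idem →] (0 | 0)  →  0;  E = ((~ (~ 0)) | (0 | 0))
3. [or_false →] (0 | 0)  →  0;  E = ((~ (~ 0)) | 0)
4. [or_false →] ((~ (~ 0)) | 0)  →  (~ (~ 0));  cost 9 ≤ 9, done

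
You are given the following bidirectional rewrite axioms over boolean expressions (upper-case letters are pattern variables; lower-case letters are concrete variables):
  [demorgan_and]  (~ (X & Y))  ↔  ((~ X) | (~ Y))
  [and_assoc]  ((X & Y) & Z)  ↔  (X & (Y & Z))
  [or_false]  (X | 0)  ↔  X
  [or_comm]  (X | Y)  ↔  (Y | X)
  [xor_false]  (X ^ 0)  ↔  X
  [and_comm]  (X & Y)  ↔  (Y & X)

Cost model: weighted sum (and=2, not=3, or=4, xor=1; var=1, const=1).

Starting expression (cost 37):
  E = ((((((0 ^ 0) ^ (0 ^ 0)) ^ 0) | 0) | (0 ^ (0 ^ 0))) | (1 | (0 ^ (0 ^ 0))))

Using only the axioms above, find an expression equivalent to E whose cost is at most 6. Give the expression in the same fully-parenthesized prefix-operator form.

(1 | 0)   [cost 6]

(1) ((((0 ^ 0) ^ (0 ^ 0)) ^ 0) | 0)  =[or_false →]=  (((0 ^ 0) ^ (0 ^ 0)) ^ 0)    ⊢ (((((0 ^ 0) ^ (0 ^ 0)) ^ 0) | (0 ^ (0 ^ 0))) | (1 | (0 ^ (0 ^ 0))))
(2) (0 ^ 0)  =[xor_false →]=  0    ⊢ (((((0 ^ 0) ^ (0 ^ 0)) ^ 0) | (0 ^ 0)) | (1 | (0 ^ (0 ^ 0))))
(3) (((0 ^ 0) ^ (0 ^ 0)) ^ 0)  =[xor_false →]=  ((0 ^ 0) ^ (0 ^ 0))    ⊢ ((((0 ^ 0) ^ (0 ^ 0)) | (0 ^ 0)) | (1 | (0 ^ (0 ^ 0))))
(4) ((((0 ^ 0) ^ (0 ^ 0)) | (0 ^ 0)) | (1 | (0 ^ (0 ^ 0))))  =[or_comm →]=  ((1 | (0 ^ (0 ^ 0))) | (((0 ^ 0) ^ (0 ^ 0)) | (0 ^ 0)))
(5) (0 ^ 0)  =[xor_false →]=  0    ⊢ ((1 | (0 ^ (0 ^ 0))) | ((0 ^ (0 ^ 0)) | (0 ^ 0)))
(6) (0 ^ 0)  =[xor_false →]=  0    ⊢ ((1 | (0 ^ (0 ^ 0))) | ((0 ^ (0 ^ 0)) | 0))
(7) (0 ^ 0)  =[xor_false →]=  0    ⊢ ((1 | (0 ^ 0)) | ((0 ^ (0 ^ 0)) | 0))
(8) (0 ^ 0)  =[xor_false →]=  0    ⊢ ((1 | 0) | ((0 ^ (0 ^ 0)) | 0))
(9) ((0 ^ (0 ^ 0)) | 0)  =[or_false →]=  (0 ^ (0 ^ 0))    ⊢ ((1 | 0) | (0 ^ (0 ^ 0)))
(10) (0 ^ 0)  =[xor_false →]=  0    ⊢ ((1 | 0) | (0 ^ 0))
(11) (1 | 0)  =[or_false →]=  1    ⊢ (1 | (0 ^ 0))
(12) (0 ^ 0)  =[xor_false →]=  0    ⊢ cost 6, within 6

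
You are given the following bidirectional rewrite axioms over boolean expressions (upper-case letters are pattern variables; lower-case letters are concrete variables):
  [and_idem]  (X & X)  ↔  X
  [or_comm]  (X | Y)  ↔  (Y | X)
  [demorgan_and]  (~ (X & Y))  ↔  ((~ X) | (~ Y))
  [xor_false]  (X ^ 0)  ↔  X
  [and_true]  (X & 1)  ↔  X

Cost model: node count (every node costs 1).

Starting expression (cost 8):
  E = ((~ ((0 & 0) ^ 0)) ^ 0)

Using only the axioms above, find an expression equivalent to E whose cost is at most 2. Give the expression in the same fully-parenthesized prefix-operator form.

(~ 0)   [cost 2]

(1) ((~ ((0 & 0) ^ 0)) ^ 0)  =[xor_false →]=  (~ ((0 & 0) ^ 0))
(2) (0 & 0)  =[and_idem →]=  0    ⊢ (~ (0 ^ 0))
(3) (0 ^ 0)  =[xor_false →]=  0    ⊢ cost 2, within 2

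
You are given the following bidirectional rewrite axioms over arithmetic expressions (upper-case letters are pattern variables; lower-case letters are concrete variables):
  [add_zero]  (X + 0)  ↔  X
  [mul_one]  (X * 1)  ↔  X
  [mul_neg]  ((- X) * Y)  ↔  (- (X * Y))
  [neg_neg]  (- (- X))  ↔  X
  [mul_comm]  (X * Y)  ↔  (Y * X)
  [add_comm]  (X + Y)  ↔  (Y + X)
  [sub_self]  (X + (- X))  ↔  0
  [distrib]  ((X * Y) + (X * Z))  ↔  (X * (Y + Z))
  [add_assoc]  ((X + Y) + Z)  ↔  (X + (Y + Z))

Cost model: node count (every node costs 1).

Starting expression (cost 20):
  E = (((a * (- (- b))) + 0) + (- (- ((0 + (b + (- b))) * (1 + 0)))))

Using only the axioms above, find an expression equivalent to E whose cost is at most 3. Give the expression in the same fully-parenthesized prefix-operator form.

(1) (b + (- b))  =[sub_self →]=  0    ⊢ (((a * (- (- b))) + 0) + (- (- ((0 + 0) * (1 + 0)))))
(2) (- (- b))  =[neg_neg →]=  b    ⊢ (((a * b) + 0) + (- (- ((0 + 0) * (1 + 0)))))
(3) (- (- ((0 + 0) * (1 + 0))))  =[neg_neg →]=  ((0 + 0) * (1 + 0))    ⊢ (((a * b) + 0) + ((0 + 0) * (1 + 0)))
(4) (1 + 0)  =[add_zero →]=  1    ⊢ (((a * b) + 0) + ((0 + 0) * 1))
(5) ((0 + 0) * 1)  =[mul_one →]=  (0 + 0)    ⊢ (((a * b) + 0) + (0 + 0))
(6) (0 + 0)  =[add_zero →]=  0    ⊢ (((a * b) + 0) + 0)
(7) ((a * b) + 0)  =[add_zero →]=  (a * b)    ⊢ ((a * b) + 0)
(8) ((a * b) + 0)  =[add_zero →]=  (a * b)    ⊢ cost 3, within 3

(a * b)   [cost 3]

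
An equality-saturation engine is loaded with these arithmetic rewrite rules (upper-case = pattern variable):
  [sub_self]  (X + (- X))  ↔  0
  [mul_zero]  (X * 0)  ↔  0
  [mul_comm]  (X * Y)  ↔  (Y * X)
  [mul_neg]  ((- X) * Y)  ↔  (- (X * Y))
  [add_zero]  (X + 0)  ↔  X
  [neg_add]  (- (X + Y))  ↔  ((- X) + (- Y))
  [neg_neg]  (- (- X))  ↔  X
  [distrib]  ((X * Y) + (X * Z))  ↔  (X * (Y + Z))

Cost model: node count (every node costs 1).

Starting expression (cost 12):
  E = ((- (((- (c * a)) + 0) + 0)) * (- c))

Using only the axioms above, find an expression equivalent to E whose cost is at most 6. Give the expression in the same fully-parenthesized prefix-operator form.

1. [add_zero →] (((- (c * a)) + 0) + 0)  →  ((- (c * a)) + 0);  E = ((- ((- (c * a)) + 0)) * (- c))
2. [add_zero →] ((- (c * a)) + 0)  →  (- (c * a));  E = ((- (- (c * a))) * (- c))
3. [neg_neg →] (- (- (c * a)))  →  (c * a);  cost 6 ≤ 6, done

((c * a) * (- c))   [cost 6]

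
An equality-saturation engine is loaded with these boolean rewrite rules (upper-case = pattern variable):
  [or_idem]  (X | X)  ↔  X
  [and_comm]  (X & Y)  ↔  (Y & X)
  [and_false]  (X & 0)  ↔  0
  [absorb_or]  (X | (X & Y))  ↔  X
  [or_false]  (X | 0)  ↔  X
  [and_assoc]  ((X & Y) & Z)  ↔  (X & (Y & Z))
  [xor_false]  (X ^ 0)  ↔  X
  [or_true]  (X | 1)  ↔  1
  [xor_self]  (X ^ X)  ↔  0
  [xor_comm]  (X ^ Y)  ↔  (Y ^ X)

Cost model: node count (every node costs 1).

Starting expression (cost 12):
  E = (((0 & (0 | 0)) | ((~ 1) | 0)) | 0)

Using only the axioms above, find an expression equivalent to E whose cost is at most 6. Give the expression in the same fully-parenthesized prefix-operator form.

((0 & 0) | (~ 1))   [cost 6]

step 1: or_false (→) rewrites (((0 & (0 | 0)) | ((~ 1) | 0)) | 0) into ((0 & (0 | 0)) | ((~ 1) | 0))
step 2: or_idem (→) rewrites (0 | 0) into 0, now ((0 & 0) | ((~ 1) | 0))
step 3: or_false (→) rewrites ((~ 1) | 0) into (~ 1), reaching cost 6 (bound 6)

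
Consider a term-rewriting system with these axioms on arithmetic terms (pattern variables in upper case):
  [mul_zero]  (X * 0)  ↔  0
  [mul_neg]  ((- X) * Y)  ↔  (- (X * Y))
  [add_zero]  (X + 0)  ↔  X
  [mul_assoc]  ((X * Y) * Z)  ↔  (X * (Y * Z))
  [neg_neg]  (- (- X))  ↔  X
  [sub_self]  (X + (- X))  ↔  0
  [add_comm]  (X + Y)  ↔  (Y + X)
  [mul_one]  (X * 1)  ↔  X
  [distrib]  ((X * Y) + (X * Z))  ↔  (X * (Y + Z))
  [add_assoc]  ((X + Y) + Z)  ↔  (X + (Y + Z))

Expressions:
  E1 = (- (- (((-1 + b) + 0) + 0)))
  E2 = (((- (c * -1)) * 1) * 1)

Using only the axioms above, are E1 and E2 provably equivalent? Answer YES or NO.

All listed rules preserve value, hence provable equivalence implies equal values everywhere; look for a separating assignment.
b=0, c=0 gives E1 ↦ -1, E2 ↦ 0; values differ ⇒ not provably equivalent.

NO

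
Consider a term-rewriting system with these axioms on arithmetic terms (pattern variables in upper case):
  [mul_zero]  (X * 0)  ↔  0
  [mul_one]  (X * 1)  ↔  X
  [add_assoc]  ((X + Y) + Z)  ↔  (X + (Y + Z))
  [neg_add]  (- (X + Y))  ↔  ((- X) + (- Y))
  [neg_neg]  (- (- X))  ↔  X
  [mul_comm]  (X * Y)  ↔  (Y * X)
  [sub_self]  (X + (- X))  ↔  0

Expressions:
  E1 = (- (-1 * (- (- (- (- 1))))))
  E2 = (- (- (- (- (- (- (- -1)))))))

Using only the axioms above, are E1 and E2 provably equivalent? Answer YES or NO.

YES

1. [neg_neg →] (- (- 1))  →  1;  E1 = (- (-1 * (- (- 1))))
2. [neg_neg →] (- (- 1))  →  1;  E1 = (- (-1 * 1))
3. [mul_one →] (-1 * 1)  →  -1;  E1 = (- -1)
4. [neg_neg ←] -1  →  (- (- -1));  E1 = (- (- (- -1)))
5. [neg_neg ←] (- (- (- -1)))  →  (- (- (- (- (- -1)))))
6. [neg_neg ←] (- (- -1))  →  (- (- (- (- -1))));  this is E2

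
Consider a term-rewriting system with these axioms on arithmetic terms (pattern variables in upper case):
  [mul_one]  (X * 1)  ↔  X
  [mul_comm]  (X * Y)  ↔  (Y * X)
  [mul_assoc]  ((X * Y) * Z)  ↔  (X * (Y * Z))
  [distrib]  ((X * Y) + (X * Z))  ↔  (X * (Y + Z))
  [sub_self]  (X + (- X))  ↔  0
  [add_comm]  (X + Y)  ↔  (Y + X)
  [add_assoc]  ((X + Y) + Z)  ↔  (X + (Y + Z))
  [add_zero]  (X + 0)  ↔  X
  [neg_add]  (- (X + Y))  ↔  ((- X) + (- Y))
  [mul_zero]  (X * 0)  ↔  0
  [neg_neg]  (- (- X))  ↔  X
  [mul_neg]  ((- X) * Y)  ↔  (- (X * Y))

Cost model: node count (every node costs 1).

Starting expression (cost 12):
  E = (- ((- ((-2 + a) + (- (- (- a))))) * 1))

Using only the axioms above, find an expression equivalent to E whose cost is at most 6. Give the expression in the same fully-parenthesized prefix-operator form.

(1) ((- ((-2 + a) + (- (- (- a))))) * 1)  =[mul_one →]=  (- ((-2 + a) + (- (- (- a)))))    ⊢ (- (- ((-2 + a) + (- (- (- a))))))
(2) (- (- ((-2 + a) + (- (- (- a))))))  =[neg_neg →]=  ((-2 + a) + (- (- (- a))))
(3) (- (- (- a)))  =[neg_neg →]=  (- a)    ⊢ cost 6, within 6

((-2 + a) + (- a))   [cost 6]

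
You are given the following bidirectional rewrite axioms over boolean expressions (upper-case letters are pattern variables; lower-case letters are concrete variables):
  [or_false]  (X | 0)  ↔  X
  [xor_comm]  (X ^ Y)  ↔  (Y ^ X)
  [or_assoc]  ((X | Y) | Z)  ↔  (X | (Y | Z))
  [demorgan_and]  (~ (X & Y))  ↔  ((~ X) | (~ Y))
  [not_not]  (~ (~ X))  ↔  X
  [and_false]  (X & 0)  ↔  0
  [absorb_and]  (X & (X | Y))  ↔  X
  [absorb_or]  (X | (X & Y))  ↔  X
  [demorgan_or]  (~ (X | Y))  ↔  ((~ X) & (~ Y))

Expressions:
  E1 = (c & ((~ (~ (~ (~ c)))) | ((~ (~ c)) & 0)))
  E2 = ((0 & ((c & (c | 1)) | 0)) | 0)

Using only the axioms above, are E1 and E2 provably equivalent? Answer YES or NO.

NO

Every axiom is a valid identity, so a rewrite proof would force E1 and E2 to agree under every assignment.
At c=1: E1 = 1 but E2 = 0; they differ, so no derivation exists.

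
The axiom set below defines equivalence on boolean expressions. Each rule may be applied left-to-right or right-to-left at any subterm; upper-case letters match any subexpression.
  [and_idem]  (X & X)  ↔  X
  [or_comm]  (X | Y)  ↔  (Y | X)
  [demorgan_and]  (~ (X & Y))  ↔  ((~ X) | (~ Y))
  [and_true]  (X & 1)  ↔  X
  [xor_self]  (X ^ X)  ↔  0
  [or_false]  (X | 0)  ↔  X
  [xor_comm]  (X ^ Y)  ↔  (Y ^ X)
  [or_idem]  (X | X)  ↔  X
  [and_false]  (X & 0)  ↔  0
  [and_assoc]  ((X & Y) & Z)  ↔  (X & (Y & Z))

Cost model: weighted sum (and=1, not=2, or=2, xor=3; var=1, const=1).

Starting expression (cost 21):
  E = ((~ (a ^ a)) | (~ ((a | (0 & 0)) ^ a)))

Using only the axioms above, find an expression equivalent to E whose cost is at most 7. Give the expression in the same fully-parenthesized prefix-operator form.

(~ (a ^ a))   [cost 7]

(1) (0 & 0)  =[and_idem →]=  0    ⊢ ((~ (a ^ a)) | (~ ((a | 0) ^ a)))
(2) (a | 0)  =[or_false →]=  a    ⊢ ((~ (a ^ a)) | (~ (a ^ a)))
(3) ((~ (a ^ a)) | (~ (a ^ a)))  =[or_idem →]=  (~ (a ^ a))    ⊢ cost 7, within 7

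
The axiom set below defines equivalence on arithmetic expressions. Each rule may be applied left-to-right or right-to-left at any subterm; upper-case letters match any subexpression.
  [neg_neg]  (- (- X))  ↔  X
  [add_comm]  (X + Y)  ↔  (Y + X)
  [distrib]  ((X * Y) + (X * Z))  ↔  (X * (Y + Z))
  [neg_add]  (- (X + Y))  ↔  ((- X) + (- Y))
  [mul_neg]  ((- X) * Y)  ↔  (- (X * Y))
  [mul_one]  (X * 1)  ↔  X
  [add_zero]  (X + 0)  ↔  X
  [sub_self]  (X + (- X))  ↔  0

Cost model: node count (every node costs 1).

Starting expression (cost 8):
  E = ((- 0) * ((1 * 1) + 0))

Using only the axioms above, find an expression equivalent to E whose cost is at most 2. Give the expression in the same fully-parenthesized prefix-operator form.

step 1: mul_one (→) rewrites (1 * 1) into 1, now ((- 0) * (1 + 0))
step 2: add_zero (→) rewrites (1 + 0) into 1, now ((- 0) * 1)
step 3: mul_one (→) rewrites ((- 0) * 1) into (- 0), reaching cost 2 (bound 2)

(- 0)   [cost 2]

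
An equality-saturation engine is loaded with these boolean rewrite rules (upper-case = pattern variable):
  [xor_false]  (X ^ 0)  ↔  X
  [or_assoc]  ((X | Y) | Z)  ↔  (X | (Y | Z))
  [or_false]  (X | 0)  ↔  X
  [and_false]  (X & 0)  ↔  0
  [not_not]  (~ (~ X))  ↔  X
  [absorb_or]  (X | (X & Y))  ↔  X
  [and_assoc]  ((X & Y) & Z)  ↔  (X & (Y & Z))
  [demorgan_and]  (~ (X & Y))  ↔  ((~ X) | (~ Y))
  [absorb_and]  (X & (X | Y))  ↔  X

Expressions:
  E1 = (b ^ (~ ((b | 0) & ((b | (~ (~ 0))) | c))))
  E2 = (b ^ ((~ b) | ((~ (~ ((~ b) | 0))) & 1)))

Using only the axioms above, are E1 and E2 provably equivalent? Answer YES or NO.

1. [not_not →] (~ (~ 0))  →  0;  E1 = (b ^ (~ ((b | 0) & ((b | 0) | c))))
2. [absorb_and →] ((b | 0) & ((b | 0) | c))  →  (b | 0);  E1 = (b ^ (~ (b | 0)))
3. [or_false →] (b | 0)  →  b;  E1 = (b ^ (~ b))
4. [absorb_or ←] (~ b)  →  ((~ b) | ((~ b) & 1));  E1 = (b ^ ((~ b) | ((~ b) & 1)))
5. [not_not ←] (~ b)  →  (~ (~ (~ b)));  E1 = (b ^ ((~ b) | ((~ (~ (~ b))) & 1)))
6. [or_false ←] (~ b)  →  ((~ b) | 0);  this is E2

YES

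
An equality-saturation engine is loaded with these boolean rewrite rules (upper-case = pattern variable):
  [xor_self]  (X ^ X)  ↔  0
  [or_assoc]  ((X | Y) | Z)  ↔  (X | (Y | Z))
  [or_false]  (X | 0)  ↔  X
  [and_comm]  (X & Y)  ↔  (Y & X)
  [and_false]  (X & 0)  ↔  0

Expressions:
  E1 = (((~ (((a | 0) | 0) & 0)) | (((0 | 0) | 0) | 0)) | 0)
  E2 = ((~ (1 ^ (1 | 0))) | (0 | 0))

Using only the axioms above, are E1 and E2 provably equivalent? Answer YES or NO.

YES

step 1: or_false (→) rewrites (((~ (((a | 0) | 0) & 0)) | (((0 | 0) | 0) | 0)) | 0) into ((~ (((a | 0) | 0) & 0)) | (((0 | 0) | 0) | 0))
step 2: or_false (→) rewrites ((0 | 0) | 0) into (0 | 0), now ((~ (((a | 0) | 0) & 0)) | ((0 | 0) | 0))
step 3: or_false (→) rewrites ((0 | 0) | 0) into (0 | 0), now ((~ (((a | 0) | 0) & 0)) | (0 | 0))
step 4: or_false (→) rewrites ((a | 0) | 0) into (a | 0), now ((~ ((a | 0) & 0)) | (0 | 0))
step 5: or_false (→) rewrites (0 | 0) into 0, now ((~ ((a | 0) & 0)) | 0)
step 6: or_false (→) rewrites (a | 0) into a, now ((~ (a & 0)) | 0)
step 7: or_false (→) rewrites ((~ (a & 0)) | 0) into (~ (a & 0))
step 8: and_false (→) rewrites (a & 0) into 0, now (~ 0)
step 9: xor_self (←) rewrites 0 into (1 ^ 1), now (~ (1 ^ 1))
step 10: or_false (←) rewrites (~ (1 ^ 1)) into ((~ (1 ^ 1)) | 0)
step 11: or_false (←) rewrites 0 into (0 | 0), now ((~ (1 ^ 1)) | (0 | 0))
step 12: or_false (←) rewrites 1 into (1 | 0), which is E2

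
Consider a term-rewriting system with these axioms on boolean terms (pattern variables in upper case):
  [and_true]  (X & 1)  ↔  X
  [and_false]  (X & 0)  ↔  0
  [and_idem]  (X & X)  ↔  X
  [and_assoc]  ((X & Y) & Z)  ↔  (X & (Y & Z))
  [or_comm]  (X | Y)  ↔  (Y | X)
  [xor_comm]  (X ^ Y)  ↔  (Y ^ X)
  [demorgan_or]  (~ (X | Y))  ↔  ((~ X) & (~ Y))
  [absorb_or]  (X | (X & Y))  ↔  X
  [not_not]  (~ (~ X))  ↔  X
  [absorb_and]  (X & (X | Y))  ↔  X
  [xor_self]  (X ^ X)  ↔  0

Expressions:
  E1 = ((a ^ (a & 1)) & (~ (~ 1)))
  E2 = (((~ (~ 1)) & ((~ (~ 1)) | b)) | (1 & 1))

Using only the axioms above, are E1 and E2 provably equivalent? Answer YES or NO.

All listed rules preserve value, hence provable equivalence implies equal values everywhere; look for a separating assignment.
a=0, b=0 gives E1 ↦ 0, E2 ↦ 1; values differ ⇒ not provably equivalent.

NO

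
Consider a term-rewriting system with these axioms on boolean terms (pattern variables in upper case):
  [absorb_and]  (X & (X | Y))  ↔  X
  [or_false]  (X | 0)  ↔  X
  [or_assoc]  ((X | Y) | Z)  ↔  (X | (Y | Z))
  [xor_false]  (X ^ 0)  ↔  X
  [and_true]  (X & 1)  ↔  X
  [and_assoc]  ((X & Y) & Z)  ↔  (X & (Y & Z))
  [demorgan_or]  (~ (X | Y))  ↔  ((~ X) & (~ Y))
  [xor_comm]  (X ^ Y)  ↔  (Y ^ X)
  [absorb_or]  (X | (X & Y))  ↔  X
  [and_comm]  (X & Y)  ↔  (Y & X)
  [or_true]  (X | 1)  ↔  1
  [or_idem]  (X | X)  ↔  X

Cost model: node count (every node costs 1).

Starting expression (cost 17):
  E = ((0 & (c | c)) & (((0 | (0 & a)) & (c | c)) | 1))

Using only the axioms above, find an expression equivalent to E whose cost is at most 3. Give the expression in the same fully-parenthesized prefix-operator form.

(0 & c)   [cost 3]

step 1: absorb_or (→) rewrites (0 | (0 & a)) into 0, now ((0 & (c | c)) & ((0 & (c | c)) | 1))
step 2: absorb_and (→) rewrites ((0 & (c | c)) & ((0 & (c | c)) | 1)) into (0 & (c | c))
step 3: or_idem (→) rewrites (c | c) into c, reaching cost 3 (bound 3)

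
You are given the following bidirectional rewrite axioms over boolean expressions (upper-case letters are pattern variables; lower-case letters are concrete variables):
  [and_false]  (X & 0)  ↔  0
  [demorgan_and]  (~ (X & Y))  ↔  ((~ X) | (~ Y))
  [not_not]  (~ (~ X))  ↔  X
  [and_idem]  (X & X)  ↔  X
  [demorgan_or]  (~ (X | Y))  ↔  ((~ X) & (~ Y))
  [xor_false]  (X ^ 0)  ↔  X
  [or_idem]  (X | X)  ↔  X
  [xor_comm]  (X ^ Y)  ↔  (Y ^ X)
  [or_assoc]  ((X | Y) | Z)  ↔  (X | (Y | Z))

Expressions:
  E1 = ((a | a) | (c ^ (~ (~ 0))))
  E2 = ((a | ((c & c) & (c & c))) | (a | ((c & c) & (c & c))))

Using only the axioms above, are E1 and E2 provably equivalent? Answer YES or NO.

YES

step 1: not_not (→) rewrites (~ (~ 0)) into 0, now ((a | a) | (c ^ 0))
step 2: xor_false (→) rewrites (c ^ 0) into c, now ((a | a) | c)
step 3: or_idem (→) rewrites (a | a) into a, now (a | c)
step 4: and_idem (←) rewrites c into (c & c), now (a | (c & c))
step 5: and_idem (←) rewrites (c & c) into ((c & c) & (c & c)), now (a | ((c & c) & (c & c)))
step 6: or_idem (←) rewrites (a | ((c & c) & (c & c))) into ((a | ((c & c) & (c & c))) | (a | ((c & c) & (c & c)))), which is E2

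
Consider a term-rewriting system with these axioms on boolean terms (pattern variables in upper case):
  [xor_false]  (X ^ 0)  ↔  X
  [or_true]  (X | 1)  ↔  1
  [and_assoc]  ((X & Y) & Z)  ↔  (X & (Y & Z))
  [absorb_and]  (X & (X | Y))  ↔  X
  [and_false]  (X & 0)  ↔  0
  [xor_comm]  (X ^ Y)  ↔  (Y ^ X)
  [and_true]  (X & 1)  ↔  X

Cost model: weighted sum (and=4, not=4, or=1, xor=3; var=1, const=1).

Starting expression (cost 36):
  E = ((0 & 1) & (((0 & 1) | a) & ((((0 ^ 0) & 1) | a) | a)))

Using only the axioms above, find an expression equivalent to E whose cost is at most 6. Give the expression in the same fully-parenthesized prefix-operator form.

(0 & 1)   [cost 6]

(1) (0 ^ 0)  =[xor_false →]=  0    ⊢ ((0 & 1) & (((0 & 1) | a) & (((0 & 1) | a) | a)))
(2) (((0 & 1) | a) & (((0 & 1) | a) | a))  =[absorb_and →]=  ((0 & 1) | a)    ⊢ ((0 & 1) & ((0 & 1) | a))
(3) ((0 & 1) & ((0 & 1) | a))  =[absorb_and →]=  (0 & 1)    ⊢ cost 6, within 6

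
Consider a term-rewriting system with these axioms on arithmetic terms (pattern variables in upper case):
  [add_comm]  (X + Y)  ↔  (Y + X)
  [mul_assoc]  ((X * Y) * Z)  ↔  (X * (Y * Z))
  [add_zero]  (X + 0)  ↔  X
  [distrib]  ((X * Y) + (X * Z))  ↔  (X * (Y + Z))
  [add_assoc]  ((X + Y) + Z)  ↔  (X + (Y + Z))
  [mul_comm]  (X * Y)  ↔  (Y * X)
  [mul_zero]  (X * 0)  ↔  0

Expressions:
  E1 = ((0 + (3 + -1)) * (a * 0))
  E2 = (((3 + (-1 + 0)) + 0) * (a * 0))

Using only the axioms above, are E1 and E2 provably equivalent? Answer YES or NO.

YES

1. [mul_zero →] (a * 0)  →  0;  E1 = ((0 + (3 + -1)) * 0)
2. [add_comm →] (0 + (3 + -1))  →  ((3 + -1) + 0);  E1 = (((3 + -1) + 0) * 0)
3. [add_zero ←] -1  →  (-1 + 0);  E1 = (((3 + (-1 + 0)) + 0) * 0)
4. [mul_zero ←] 0  →  (a * 0);  this is E2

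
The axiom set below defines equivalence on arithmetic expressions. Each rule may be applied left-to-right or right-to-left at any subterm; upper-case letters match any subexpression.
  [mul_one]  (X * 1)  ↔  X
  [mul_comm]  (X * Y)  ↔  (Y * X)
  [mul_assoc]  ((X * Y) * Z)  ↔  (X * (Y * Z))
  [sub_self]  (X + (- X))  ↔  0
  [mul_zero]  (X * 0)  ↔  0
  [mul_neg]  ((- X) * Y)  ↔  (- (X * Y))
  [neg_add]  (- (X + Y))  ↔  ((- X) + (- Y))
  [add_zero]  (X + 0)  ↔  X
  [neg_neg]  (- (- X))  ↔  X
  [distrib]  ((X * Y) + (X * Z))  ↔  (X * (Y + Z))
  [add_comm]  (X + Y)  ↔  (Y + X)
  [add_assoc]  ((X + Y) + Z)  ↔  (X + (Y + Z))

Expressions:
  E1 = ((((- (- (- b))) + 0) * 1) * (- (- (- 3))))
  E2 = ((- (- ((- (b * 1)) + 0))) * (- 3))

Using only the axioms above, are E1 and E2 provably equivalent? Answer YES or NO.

1. [add_zero →] ((- (- (- b))) + 0)  →  (- (- (- b)));  E1 = (((- (- (- b))) * 1) * (- (- (- 3))))
2. [mul_one →] ((- (- (- b))) * 1)  →  (- (- (- b)));  E1 = ((- (- (- b))) * (- (- (- 3))))
3. [neg_neg →] (- (- b))  →  b;  E1 = ((- b) * (- (- (- 3))))
4. [neg_neg →] (- (- (- 3)))  →  (- 3);  E1 = ((- b) * (- 3))
5. [neg_neg ←] b  →  (- (- b));  E1 = ((- (- (- b))) * (- 3))
6. [mul_one ←] b  →  (b * 1);  E1 = ((- (- (- (b * 1)))) * (- 3))
7. [add_zero ←] (- (b * 1))  →  ((- (b * 1)) + 0);  this is E2

YES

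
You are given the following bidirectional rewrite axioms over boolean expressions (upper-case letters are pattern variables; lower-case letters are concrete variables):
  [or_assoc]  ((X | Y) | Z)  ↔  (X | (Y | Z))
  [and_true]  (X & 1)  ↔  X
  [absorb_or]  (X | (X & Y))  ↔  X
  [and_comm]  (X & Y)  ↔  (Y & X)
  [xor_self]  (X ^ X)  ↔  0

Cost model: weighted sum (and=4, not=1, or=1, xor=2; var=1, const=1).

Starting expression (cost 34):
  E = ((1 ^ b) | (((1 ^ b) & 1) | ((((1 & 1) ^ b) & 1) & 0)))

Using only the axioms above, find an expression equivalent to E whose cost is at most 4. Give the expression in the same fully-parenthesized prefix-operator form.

(1 ^ b)   [cost 4]

step 1: and_true (→) rewrites (1 & 1) into 1, now ((1 ^ b) | (((1 ^ b) & 1) | (((1 ^ b) & 1) & 0)))
step 2: absorb_or (→) rewrites (((1 ^ b) & 1) | (((1 ^ b) & 1) & 0)) into ((1 ^ b) & 1), now ((1 ^ b) | ((1 ^ b) & 1))
step 3: absorb_or (→) rewrites ((1 ^ b) | ((1 ^ b) & 1)) into (1 ^ b), reaching cost 4 (bound 4)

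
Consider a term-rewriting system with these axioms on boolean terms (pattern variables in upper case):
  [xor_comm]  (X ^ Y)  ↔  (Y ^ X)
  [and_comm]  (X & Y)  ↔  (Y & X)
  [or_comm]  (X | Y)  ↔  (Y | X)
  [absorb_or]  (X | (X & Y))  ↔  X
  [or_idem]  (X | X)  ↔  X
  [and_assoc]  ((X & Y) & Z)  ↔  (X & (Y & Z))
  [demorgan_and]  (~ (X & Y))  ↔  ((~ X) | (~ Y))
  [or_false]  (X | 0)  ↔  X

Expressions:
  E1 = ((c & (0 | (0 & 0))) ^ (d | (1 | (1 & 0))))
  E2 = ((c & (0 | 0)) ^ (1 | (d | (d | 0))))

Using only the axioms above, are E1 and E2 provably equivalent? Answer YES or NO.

(1) (1 | (1 & 0))  =[absorb_or →]=  1    ⊢ ((c & (0 | (0 & 0))) ^ (d | 1))
(2) (0 | (0 & 0))  =[absorb_or →]=  0    ⊢ ((c & 0) ^ (d | 1))
(3) (d | 1)  =[or_comm →]=  (1 | d)    ⊢ ((c & 0) ^ (1 | d))
(4) d  =[or_idem ←]=  (d | d)    ⊢ ((c & 0) ^ (1 | (d | d)))
(5) d  =[or_false ←]=  (d | 0)    ⊢ ((c & 0) ^ (1 | (d | (d | 0))))
(6) 0  =[or_false ←]=  (0 | 0)    ⊢ E2

YES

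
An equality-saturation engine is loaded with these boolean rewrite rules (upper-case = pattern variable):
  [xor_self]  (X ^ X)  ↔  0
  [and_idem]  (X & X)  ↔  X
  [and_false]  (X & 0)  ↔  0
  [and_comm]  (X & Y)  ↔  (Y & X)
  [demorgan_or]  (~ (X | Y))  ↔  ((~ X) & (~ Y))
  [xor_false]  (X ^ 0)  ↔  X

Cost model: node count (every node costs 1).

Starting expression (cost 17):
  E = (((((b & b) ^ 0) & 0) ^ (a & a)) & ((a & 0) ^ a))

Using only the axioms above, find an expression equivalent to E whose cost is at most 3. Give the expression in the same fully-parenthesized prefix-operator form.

(0 ^ a)   [cost 3]

step 1: and_idem (→) rewrites (b & b) into b, now ((((b ^ 0) & 0) ^ (a & a)) & ((a & 0) ^ a))
step 2: and_idem (→) rewrites (a & a) into a, now ((((b ^ 0) & 0) ^ a) & ((a & 0) ^ a))
step 3: xor_false (→) rewrites (b ^ 0) into b, now (((b & 0) ^ a) & ((a & 0) ^ a))
step 4: and_false (→) rewrites (a & 0) into 0, now (((b & 0) ^ a) & (0 ^ a))
step 5: and_false (→) rewrites (b & 0) into 0, now ((0 ^ a) & (0 ^ a))
step 6: and_idem (→) rewrites ((0 ^ a) & (0 ^ a)) into (0 ^ a), reaching cost 3 (bound 3)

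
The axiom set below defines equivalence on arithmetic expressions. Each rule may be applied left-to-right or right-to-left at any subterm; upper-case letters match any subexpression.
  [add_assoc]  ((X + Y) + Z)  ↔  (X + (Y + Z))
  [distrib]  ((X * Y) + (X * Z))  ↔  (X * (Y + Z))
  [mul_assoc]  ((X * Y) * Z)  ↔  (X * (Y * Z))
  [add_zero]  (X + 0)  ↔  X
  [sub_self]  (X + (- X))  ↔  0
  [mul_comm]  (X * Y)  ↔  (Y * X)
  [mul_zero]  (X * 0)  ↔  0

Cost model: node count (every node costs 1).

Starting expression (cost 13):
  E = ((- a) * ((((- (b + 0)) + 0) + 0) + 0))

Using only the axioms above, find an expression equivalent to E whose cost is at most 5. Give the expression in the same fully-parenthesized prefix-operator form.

step 1: add_zero (→) rewrites (((- (b + 0)) + 0) + 0) into ((- (b + 0)) + 0), now ((- a) * (((- (b + 0)) + 0) + 0))
step 2: add_zero (→) rewrites ((- (b + 0)) + 0) into (- (b + 0)), now ((- a) * ((- (b + 0)) + 0))
step 3: add_zero (→) rewrites ((- (b + 0)) + 0) into (- (b + 0)), now ((- a) * (- (b + 0)))
step 4: add_zero (→) rewrites (b + 0) into b, reaching cost 5 (bound 5)

((- a) * (- b))   [cost 5]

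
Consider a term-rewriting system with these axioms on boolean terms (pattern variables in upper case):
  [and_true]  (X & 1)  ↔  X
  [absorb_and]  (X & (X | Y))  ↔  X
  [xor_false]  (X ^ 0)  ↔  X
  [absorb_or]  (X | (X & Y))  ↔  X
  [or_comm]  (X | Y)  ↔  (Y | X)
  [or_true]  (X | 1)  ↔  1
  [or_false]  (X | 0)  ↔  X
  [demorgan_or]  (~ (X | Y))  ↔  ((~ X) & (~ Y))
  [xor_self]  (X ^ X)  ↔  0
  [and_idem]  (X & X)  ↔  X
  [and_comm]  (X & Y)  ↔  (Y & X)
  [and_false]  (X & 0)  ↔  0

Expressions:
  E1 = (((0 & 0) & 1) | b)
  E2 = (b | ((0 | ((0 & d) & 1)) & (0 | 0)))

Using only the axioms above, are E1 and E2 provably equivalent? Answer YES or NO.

1. [or_comm →] (((0 & 0) & 1) | b)  →  (b | ((0 & 0) & 1))
2. [and_idem →] (0 & 0)  →  0;  E1 = (b | (0 & 1))
3. [and_true →] (0 & 1)  →  0;  E1 = (b | 0)
4. [absorb_and ←] 0  →  (0 & (0 | 0));  E1 = (b | (0 & (0 | 0)))
5. [absorb_or ←] 0  →  (0 | (0 & d));  E1 = (b | ((0 | (0 & d)) & (0 | 0)))
6. [and_true ←] (0 & d)  →  ((0 & d) & 1);  this is E2

YES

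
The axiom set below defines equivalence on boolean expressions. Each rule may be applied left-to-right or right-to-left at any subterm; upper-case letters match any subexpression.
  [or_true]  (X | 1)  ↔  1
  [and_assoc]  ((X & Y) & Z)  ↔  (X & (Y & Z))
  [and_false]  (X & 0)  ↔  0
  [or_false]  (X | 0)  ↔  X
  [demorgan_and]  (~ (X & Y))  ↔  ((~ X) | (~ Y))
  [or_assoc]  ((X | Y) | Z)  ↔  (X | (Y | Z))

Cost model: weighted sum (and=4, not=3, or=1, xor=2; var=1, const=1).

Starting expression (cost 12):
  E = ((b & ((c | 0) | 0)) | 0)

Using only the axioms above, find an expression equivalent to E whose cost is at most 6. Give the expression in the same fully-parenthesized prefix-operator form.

(1) ((c | 0) | 0)  =[or_false →]=  (c | 0)    ⊢ ((b & (c | 0)) | 0)
(2) ((b & (c | 0)) | 0)  =[or_false →]=  (b & (c | 0))
(3) (c | 0)  =[or_false →]=  c    ⊢ cost 6, within 6

(b & c)   [cost 6]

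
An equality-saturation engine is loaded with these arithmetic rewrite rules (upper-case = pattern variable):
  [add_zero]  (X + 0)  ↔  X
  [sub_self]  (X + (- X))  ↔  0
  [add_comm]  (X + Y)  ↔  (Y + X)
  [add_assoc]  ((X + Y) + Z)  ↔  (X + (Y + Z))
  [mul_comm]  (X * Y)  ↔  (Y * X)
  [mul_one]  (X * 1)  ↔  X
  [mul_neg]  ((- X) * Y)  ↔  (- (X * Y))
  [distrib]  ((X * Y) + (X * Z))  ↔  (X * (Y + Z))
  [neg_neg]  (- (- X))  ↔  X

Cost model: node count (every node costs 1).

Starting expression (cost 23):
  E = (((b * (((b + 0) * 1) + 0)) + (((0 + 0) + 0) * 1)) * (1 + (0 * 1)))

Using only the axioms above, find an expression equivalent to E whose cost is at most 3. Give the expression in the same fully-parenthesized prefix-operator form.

step 1: add_zero (→) rewrites (b + 0) into b, now (((b * ((b * 1) + 0)) + (((0 + 0) + 0) * 1)) * (1 + (0 * 1)))
step 2: mul_one (→) rewrites (0 * 1) into 0, now (((b * ((b * 1) + 0)) + (((0 + 0) + 0) * 1)) * (1 + 0))
step 3: mul_one (→) rewrites (((0 + 0) + 0) * 1) into ((0 + 0) + 0), now (((b * ((b * 1) + 0)) + ((0 + 0) + 0)) * (1 + 0))
step 4: add_zero (→) rewrites ((0 + 0) + 0) into (0 + 0), now (((b * ((b * 1) + 0)) + (0 + 0)) * (1 + 0))
step 5: add_zero (→) rewrites (1 + 0) into 1, now (((b * ((b * 1) + 0)) + (0 + 0)) * 1)
step 6: add_zero (→) rewrites ((b * 1) + 0) into (b * 1), now (((b * (b * 1)) + (0 + 0)) * 1)
step 7: add_zero (→) rewrites (0 + 0) into 0, now (((b * (b * 1)) + 0) * 1)
step 8: mul_one (→) rewrites (b * 1) into b, now (((b * b) + 0) * 1)
step 9: add_zero (→) rewrites ((b * b) + 0) into (b * b), now ((b * b) * 1)
step 10: mul_one (→) rewrites ((b * b) * 1) into (b * b), reaching cost 3 (bound 3)

(b * b)   [cost 3]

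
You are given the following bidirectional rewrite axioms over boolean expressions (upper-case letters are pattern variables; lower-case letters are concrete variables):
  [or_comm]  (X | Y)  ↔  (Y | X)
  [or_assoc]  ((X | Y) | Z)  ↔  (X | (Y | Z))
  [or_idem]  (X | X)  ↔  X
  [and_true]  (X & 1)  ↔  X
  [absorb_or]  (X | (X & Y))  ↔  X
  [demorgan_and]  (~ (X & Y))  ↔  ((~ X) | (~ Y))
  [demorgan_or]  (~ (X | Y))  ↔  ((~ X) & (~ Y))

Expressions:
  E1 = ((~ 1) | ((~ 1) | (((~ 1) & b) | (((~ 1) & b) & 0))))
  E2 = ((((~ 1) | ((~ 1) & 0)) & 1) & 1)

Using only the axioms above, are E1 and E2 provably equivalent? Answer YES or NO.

YES

(1) (((~ 1) & b) | (((~ 1) & b) & 0))  =[absorb_or →]=  ((~ 1) & b)    ⊢ ((~ 1) | ((~ 1) | ((~ 1) & b)))
(2) ((~ 1) | ((~ 1) & b))  =[absorb_or →]=  (~ 1)    ⊢ ((~ 1) | (~ 1))
(3) ((~ 1) | (~ 1))  =[or_idem →]=  (~ 1)
(4) (~ 1)  =[absorb_or ←]=  ((~ 1) | ((~ 1) & 0))
(5) ((~ 1) | ((~ 1) & 0))  =[and_true ←]=  (((~ 1) | ((~ 1) & 0)) & 1)
(6) ((~ 1) | ((~ 1) & 0))  =[and_true ←]=  (((~ 1) | ((~ 1) & 0)) & 1)    ⊢ E2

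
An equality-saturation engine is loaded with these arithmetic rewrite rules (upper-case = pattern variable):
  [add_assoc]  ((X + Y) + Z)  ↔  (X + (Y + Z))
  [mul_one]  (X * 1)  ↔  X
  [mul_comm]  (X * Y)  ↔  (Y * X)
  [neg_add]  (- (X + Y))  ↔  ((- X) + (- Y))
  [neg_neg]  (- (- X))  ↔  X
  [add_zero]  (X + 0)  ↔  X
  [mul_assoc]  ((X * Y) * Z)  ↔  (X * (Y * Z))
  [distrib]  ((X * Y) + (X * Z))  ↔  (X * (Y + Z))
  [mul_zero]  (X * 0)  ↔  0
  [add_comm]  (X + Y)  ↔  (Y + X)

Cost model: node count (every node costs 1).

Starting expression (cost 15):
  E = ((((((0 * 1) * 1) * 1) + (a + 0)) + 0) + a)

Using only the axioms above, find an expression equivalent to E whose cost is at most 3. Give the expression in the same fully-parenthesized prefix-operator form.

(a + a)   [cost 3]

1. [mul_one →] ((0 * 1) * 1)  →  (0 * 1);  E = (((((0 * 1) * 1) + (a + 0)) + 0) + a)
2. [mul_one →] (0 * 1)  →  0;  E = ((((0 * 1) + (a + 0)) + 0) + a)
3. [add_zero →] (a + 0)  →  a;  E = ((((0 * 1) + a) + 0) + a)
4. [mul_one →] (0 * 1)  →  0;  E = (((0 + a) + 0) + a)
5. [add_zero →] ((0 + a) + 0)  →  (0 + a);  E = ((0 + a) + a)
6. [add_comm →] (0 + a)  →  (a + 0);  E = ((a + 0) + a)
7. [add_zero →] (a + 0)  →  a;  cost 3 ≤ 3, done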